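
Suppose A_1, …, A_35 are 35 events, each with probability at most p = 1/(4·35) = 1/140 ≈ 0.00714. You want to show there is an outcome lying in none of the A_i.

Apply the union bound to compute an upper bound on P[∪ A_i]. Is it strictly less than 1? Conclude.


Union bound: P[∪_{i=1}^{35} A_i] ≤ Σ_i P[A_i] ≤ 35·p = 35·(1/140) = 1/4.
Numerically: 1/4 ≈ 0.25000.
Is 1/4 < 1? YES.
Since P[∪ A_i] ≤ 1/4 < 1, the complement has P[∩ A_i^c] ≥ 1 − 1/4 = 3/4 > 0, so some outcome avoids every A_i.

35·p = 1/4 ≈ 0.25000; existence CERTIFIED by the union bound.


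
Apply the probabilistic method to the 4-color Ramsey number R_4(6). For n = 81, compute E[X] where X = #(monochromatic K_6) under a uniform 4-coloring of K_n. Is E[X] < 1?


E[X] = C(81, 6) · 4^{1 − 15} = 324540216 · 4^{−14} = 324540216/268435456.
As a reduced fraction: E[X] = 40567527/33554432 ≈ 1.209.
Is E[X] < 1? NO.
Since E[X] ≥ 1, the first-moment bound is inconclusive at n = 81; it does NOT by itself certify R_4(6) > 81.

E[X] = 40567527/33554432 ≈ 1.209; E[X] ≥ 1; first-moment method inconclusive here.


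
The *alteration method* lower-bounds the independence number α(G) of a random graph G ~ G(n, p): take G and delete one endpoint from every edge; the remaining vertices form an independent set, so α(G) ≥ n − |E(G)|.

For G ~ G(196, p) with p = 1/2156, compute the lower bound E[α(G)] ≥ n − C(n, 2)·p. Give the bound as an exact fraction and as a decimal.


E[|E(G)|] = C(196, 2)·p = 19110 · (1/2156) = 195/22.
E[α(G)] ≥ n − E[|E(G)|] = 196 − 195/22 = 4117/22.
Numerically: ≈ 187.136.
(This is only a lower bound; the true E[α(G)] may be larger.)

E[α(G)] ≥ 4117/22 ≈ 187.136.


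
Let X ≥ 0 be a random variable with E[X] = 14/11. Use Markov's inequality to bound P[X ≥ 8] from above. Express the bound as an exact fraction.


μ = E[X] = 14/11, a = 8.
Markov: P[X ≥ 8] ≤ μ/a = (14/11)/8 = 7/44.
Numerically: ≈ 0.1591.
(Since a = 8 > μ = 1.2727, the bound 7/44 is < 1 and informative.)

P[X ≥ 8] ≤ 7/44 ≈ 0.1591.


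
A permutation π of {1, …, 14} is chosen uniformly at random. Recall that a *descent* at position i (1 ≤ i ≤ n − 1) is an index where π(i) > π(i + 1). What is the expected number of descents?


Write X = Σ X_I over i = 1, …, 13, with X_I the indicator of one descent.
There are 13 indicators.
For each fixed i, the pair (π(i), π(i+1)) is a uniformly random ordered pair of distinct values from {1, …, 14}; by symmetry P[π(i) > π(i+1)] = 1/2.
By linearity: E[X] = 13 · (1/2) = (14 − 1) · (1/2) = 13/2 ≈ 6.500.

E[X] = 13/2 = 6.500.


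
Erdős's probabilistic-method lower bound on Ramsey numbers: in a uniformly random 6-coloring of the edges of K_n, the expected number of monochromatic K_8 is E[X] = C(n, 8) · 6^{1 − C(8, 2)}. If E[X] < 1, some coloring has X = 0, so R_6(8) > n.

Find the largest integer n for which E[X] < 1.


We need C(n, 8) · 6^{1 − 28} < 1, i.e. C(n, 8) < 6^{28 − 1} = 1023490369077469249536.
Check values of n near the boundary:
  n = 1589: C(1589, 8) = 990389025825605844438; 990389025825605844438 < 1023490369077469249536? YES
  n = 1590: C(1590, 8) = 995397314198933813310; 995397314198933813310 < 1023490369077469249536? YES
  n = 1591: C(1591, 8) = 1000427749141189953870; 1000427749141189953870 < 1023490369077469249536? YES
  n = 1592: C(1592, 8) = 1005480414540892933435; 1005480414540892933435 < 1023490369077469249536? YES
  n = 1593: C(1593, 8) = 1010555394551193970323; 1010555394551193970323 < 1023490369077469249536? YES
  n = 1594: C(1594, 8) = 1015652773590544255167; 1015652773590544255167 < 1023490369077469249536? YES
  n = 1595: C(1595, 8) = 1020772636343363633895; 1020772636343363633895 < 1023490369077469249536? YES
  n = 1596: C(1596, 8) = 1025915067760710553965; 1025915067760710553965 < 1023490369077469249536? NO
  n = 1597: C(1597, 8) = 1031080153060953275445; 1031080153060953275445 < 1023490369077469249536? NO
The largest n with C(n, 8) < 1023490369077469249536 is n = 1595 (where E[X] = 113419181815929292655/113721152119718805504 ≈ 0.9973446). Hence R_6(8) > 1595, i.e. R_6(8) ≥ 1596.

Largest n = 1595; hence R_6(8) > 1595.


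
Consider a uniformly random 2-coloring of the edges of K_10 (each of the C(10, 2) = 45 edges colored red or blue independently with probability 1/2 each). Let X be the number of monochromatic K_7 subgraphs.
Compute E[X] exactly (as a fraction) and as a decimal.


Let X = Σ_S X_S over the C(10, 7) = 120 subsets S of size 7, where X_S = 1 if the K_7 on S is monochromatic.
For a fixed S, the K_7 on S has C(7, 2) = 21 edges. P[all 21 edges red] = (1/2)^21, and likewise for blue, so P[monochromatic] = 2·(1/2)^21 = 2^{1 − 21} = 1/1048576.
By linearity of expectation: E[X] = C(10, 7) · 2^{1 − 21} = 120 · 1/1048576 = 15/131072.
Numerically: E[X] ≈ 0.0001.

E[X] = C(10,7)·2^(1−C(7,2)) = 15/131072 ≈ 0.0001.


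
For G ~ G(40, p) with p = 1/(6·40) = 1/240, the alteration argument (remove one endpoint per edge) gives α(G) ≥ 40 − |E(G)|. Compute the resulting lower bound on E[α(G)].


E[|E(G)|] = C(40, 2)·p = 780 · (1/240) = 13/4.
E[α(G)] ≥ n − E[|E(G)|] = 40 − 13/4 = 147/4.
Numerically: ≈ 36.75000.
(This is only a lower bound; the true E[α(G)] may be larger.)

E[α(G)] ≥ 147/4 ≈ 36.75000.


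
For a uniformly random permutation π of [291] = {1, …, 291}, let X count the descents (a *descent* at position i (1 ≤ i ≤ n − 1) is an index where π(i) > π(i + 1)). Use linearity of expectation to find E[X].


Write X = Σ X_I over i = 1, …, 290, with X_I the indicator of one descent.
There are 290 indicators.
For each fixed i, the pair (π(i), π(i+1)) is a uniformly random ordered pair of distinct values from {1, …, 291}; by symmetry P[π(i) > π(i+1)] = 1/2.
By linearity: E[X] = 290 · (1/2) = (291 − 1) · (1/2) = 145 ≈ 145.000000.

E[X] = 145 = 145.000000.


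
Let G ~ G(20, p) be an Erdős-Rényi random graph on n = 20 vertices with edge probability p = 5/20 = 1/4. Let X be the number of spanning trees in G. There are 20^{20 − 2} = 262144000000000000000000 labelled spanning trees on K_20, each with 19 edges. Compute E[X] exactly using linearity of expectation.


K_20 has 20^{20 − 2} = 262144000000000000000000 labelled spanning trees.
For each such spanning tree H, let X_H = 1 if all 19 edges of H are present in G. Then P[X_H = 1] = p^{19} = (1/4)^{19} = 1/274877906944.
By linearity of expectation: E[X] = Σ_H E[X_H] = 262144000000000000000000 · p^{19} = 262144000000000000000000 · 1/274877906944 = 3814697265625/4.
Numerically: E[X] ≈ 9.53674e+11.

E[X] = 262144000000000000000000 · (1/4)^{19} = 3814697265625/4 ≈ 9.53674e+11.


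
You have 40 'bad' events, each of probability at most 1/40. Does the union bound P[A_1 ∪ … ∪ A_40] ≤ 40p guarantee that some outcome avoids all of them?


Union bound: P[∪_{i=1}^{40} A_i] ≤ Σ_i P[A_i] ≤ 40·p = 40·(1/40) = 1.
Numerically: 1 ≈ 1.0000000.
Is 1 < 1? NO.
Since the bound 1 is ≥ 1, the union bound is uninformative here; it does NOT by itself certify existence.

40·p = 1 ≈ 1.0000000; existence NOT certified by the union bound.


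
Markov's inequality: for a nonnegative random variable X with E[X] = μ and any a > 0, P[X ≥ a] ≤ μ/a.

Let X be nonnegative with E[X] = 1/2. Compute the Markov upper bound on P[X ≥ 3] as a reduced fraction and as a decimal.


μ = E[X] = 1/2, a = 3.
Markov: P[X ≥ 3] ≤ μ/a = (1/2)/3 = 1/6.
Numerically: ≈ 0.166667.
(Since a = 3 > μ = 0.500000, the bound 1/6 is < 1 and informative.)

P[X ≥ 3] ≤ 1/6 ≈ 0.166667.


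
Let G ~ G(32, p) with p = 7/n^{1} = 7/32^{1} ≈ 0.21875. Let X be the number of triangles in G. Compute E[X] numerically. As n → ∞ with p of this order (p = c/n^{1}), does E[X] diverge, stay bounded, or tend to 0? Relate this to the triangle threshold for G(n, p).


Number of potential triangles: C(32, 3) = 4960.
Each occurs with probability p³ ≈ (0.21875)³ ≈ 1.04675293e-02.
By linearity: E[X] = C(32, 3)·p³ ≈ 4960 · 1.04675293e-02 ≈ 51.918945.
Here α = 1, so p = 7/n is exactly at the triangle threshold p ~ 1/n. Asymptotically E[X] → c³/6 = 7³/6 = 343/6 ≈ 57.166667, a bounded constant. In this regime the triangle count is asymptotically Poisson(c³/6).

E[X] ≈ 51.918945; in regime p = Θ(1/n^{1}) E[X] stays bounded (at the triangle threshold p ~ 1/n).


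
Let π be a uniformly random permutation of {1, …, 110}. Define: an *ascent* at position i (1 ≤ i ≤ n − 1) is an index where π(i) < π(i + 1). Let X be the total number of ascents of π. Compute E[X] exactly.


Write X = Σ X_I over i = 1, …, 109, with X_I the indicator of one ascent.
There are 109 indicators.
For each fixed i, the pair (π(i), π(i+1)) is a uniformly random ordered pair of distinct values from {1, …, 110}; by symmetry P[π(i) < π(i+1)] = 1/2.
By linearity: E[X] = 109 · (1/2) = (110 − 1) · (1/2) = 109/2 ≈ 54.50000.

E[X] = 109/2 = 54.50000.


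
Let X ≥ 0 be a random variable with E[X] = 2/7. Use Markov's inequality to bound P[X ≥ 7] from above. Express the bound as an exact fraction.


μ = E[X] = 2/7, a = 7.
Markov: P[X ≥ 7] ≤ μ/a = (2/7)/7 = 2/49.
Numerically: ≈ 0.04082.
(Since a = 7 > μ = 0.28571, the bound 2/49 is < 1 and informative.)

P[X ≥ 7] ≤ 2/49 ≈ 0.04082.


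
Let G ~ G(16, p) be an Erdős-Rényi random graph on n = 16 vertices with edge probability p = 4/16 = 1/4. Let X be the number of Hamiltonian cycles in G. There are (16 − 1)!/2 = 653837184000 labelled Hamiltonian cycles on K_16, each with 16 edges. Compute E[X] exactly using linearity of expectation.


K_16 has (16 − 1)!/2 = 653837184000 labelled Hamiltonian cycles.
For each such Hamiltonian cycle H, let X_H = 1 if all 16 edges of H are present in G. Then P[X_H = 1] = p^{16} = (1/4)^{16} = 1/4294967296.
Summing the indicators: E[X] = Σ_H E[X_H] = 653837184000 · p^{16} = 653837184000 · 1/4294967296 = 638512875/4194304.
Numerically: E[X] ≈ 152.2.

E[X] = 653837184000 · (1/4)^{16} = 638512875/4194304 ≈ 152.2.


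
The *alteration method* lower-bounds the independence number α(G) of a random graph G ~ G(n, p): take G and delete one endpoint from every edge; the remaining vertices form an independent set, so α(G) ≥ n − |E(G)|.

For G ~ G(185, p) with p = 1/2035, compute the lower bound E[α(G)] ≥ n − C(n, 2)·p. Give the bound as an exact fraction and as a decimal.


E[|E(G)|] = C(185, 2)·p = 17020 · (1/2035) = 92/11.
E[α(G)] ≥ n − E[|E(G)|] = 185 − 92/11 = 1943/11.
Numerically: ≈ 176.6364.
(This is only a lower bound; the true E[α(G)] may be larger.)

E[α(G)] ≥ 1943/11 ≈ 176.6364.


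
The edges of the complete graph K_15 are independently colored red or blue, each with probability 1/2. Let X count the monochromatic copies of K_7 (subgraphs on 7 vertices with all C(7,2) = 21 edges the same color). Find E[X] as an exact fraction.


Let X = Σ_S X_S over the C(15, 7) = 6435 subsets S of size 7, where X_S = 1 if the K_7 on S is monochromatic.
For a fixed S, the K_7 on S has C(7, 2) = 21 edges. P[all 21 edges red] = (1/2)^21, and likewise for blue, so P[monochromatic] = 2·(1/2)^21 = 2^{1 − 21} = 1/1048576.
Summing: E[X] = C(15, 7) · 2^{1 − 21} = 6435 · 1/1048576 = 6435/1048576.
Numerically: E[X] ≈ 0.006137.

E[X] = C(15,7)·2^(1−C(7,2)) = 6435/1048576 ≈ 0.006137.


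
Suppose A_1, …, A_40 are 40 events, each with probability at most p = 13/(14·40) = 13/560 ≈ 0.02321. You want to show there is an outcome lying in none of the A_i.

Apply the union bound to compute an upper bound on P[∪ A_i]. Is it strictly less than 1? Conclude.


Union bound: P[∪_{i=1}^{40} A_i] ≤ Σ_i P[A_i] ≤ 40·p = 40·(13/560) = 13/14.
Numerically: 13/14 ≈ 0.92857.
Is 13/14 < 1? YES.
Since P[∪ A_i] ≤ 13/14 < 1, the complement has P[∩ A_i^c] ≥ 1 − 13/14 = 1/14 > 0, so some outcome avoids every A_i.

40·p = 13/14 ≈ 0.92857; existence CERTIFIED by the union bound.


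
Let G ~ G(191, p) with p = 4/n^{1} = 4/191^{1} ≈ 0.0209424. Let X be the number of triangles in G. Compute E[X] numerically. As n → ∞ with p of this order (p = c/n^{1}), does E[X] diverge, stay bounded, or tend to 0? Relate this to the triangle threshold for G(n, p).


Number of potential triangles: C(191, 3) = 1143135.
Each occurs with probability p³ ≈ (0.0209424)³ ≈ 9.18501505e-06.
By linearity: E[X] = C(191, 3)·p³ ≈ 1143135 · 9.18501505e-06 ≈ 10.499712.
Here α = 1, so p = 4/n is exactly at the triangle threshold p ~ 1/n. Asymptotically E[X] → c³/6 = 4³/6 = 32/3 ≈ 10.666667, a bounded constant. In this regime the triangle count is asymptotically Poisson(c³/6).

E[X] ≈ 10.499712; in regime p = Θ(1/n^{1}) E[X] stays bounded (at the triangle threshold p ~ 1/n).


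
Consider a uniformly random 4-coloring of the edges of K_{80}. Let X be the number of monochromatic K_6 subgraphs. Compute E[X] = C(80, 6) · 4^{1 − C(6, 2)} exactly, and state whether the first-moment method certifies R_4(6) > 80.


E[X] = C(80, 6) · 4^{1 − 15} = 300500200 · 4^{−14} = 300500200/268435456.
As a reduced fraction: E[X] = 37562525/33554432 ≈ 1.1195.
Is E[X] < 1? NO.
Since E[X] ≥ 1, the first-moment bound is inconclusive at n = 80; it does NOT by itself certify R_4(6) > 80.

E[X] = 37562525/33554432 ≈ 1.1195; E[X] ≥ 1; first-moment method inconclusive here.


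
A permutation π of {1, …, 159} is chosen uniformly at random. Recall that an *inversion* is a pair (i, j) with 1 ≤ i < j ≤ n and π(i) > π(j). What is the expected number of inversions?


Write X = Σ X_I over the C(159, 2) = 12561 pairs i < j, with X_I the indicator of one inversion.
There are 12561 indicators.
For each fixed pair i < j, the values π(i) and π(j) are two distinct elements of {1, …, 159} in uniformly random order; by symmetry P[π(i) > π(j)] = 1/2.
By linearity: E[X] = 12561 · (1/2) = C(159, 2) · (1/2) = 12561/2 = 12561/2 ≈ 6280.500000.

E[X] = 12561/2 = 6280.500000.


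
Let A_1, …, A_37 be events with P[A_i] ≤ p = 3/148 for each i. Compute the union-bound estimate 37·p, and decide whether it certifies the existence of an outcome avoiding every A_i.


Union bound: P[∪_{i=1}^{37} A_i] ≤ Σ_i P[A_i] ≤ 37·p = 37·(3/148) = 3/4.
Numerically: 3/4 ≈ 0.7500000.
Is 3/4 < 1? YES.
Since P[∪ A_i] ≤ 3/4 < 1, the complement has P[∩ A_i^c] ≥ 1 − 3/4 = 1/4 > 0, so some outcome avoids every A_i.

37·p = 3/4 ≈ 0.7500000; existence CERTIFIED by the union bound.


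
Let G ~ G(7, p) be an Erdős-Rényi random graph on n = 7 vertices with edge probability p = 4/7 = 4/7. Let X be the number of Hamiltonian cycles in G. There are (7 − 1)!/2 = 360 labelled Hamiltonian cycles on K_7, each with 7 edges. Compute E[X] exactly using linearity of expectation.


K_7 has (7 − 1)!/2 = 360 labelled Hamiltonian cycles.
For each such Hamiltonian cycle H, let X_H = 1 if all 7 edges of H are present in G. Then P[X_H = 1] = p^{7} = (4/7)^{7} = 16384/823543.
Summing the indicators: E[X] = Σ_H E[X_H] = 360 · p^{7} = 360 · 16384/823543 = 5898240/823543.
Numerically: E[X] ≈ 7.16203.

E[X] = 360 · (4/7)^{7} = 5898240/823543 ≈ 7.16203.


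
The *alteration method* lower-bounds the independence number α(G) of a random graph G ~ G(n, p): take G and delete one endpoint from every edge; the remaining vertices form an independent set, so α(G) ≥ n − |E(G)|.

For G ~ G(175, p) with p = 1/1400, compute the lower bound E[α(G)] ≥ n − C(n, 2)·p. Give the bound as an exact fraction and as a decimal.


E[|E(G)|] = C(175, 2)·p = 15225 · (1/1400) = 87/8.
E[α(G)] ≥ n − E[|E(G)|] = 175 − 87/8 = 1313/8.
Numerically: ≈ 164.125000.
(This is only a lower bound; the true E[α(G)] may be larger.)

E[α(G)] ≥ 1313/8 ≈ 164.125000.


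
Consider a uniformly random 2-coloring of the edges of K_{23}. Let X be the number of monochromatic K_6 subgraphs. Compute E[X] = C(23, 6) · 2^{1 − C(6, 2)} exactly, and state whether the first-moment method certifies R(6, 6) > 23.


E[X] = C(23, 6) · 2^{1 − 15} = 100947 · 2^{−14} = 100947/16384.
As a reduced fraction: E[X] = 100947/16384 ≈ 6.1613159.
Is E[X] < 1? NO.
Since E[X] ≥ 1, the first-moment bound is inconclusive at n = 23; it does NOT by itself certify R(6, 6) > 23.

E[X] = 100947/16384 ≈ 6.1613159; E[X] ≥ 1; first-moment method inconclusive here.


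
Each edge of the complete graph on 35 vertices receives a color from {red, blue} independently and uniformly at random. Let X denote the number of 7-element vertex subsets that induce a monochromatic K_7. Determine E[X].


Let X = Σ_S X_S over the C(35, 7) = 6724520 subsets S of size 7, where X_S = 1 if the K_7 on S is monochromatic.
For a fixed S, the K_7 on S has C(7, 2) = 21 edges. P[all 21 edges red] = (1/2)^21, and likewise for blue, so P[monochromatic] = 2·(1/2)^21 = 2^{1 − 21} = 1/1048576.
By linearity of expectation: E[X] = C(35, 7) · 2^{1 − 21} = 6724520 · 1/1048576 = 840565/131072.
Numerically: E[X] ≈ 6.413002.

E[X] = C(35,7)·2^(1−C(7,2)) = 840565/131072 ≈ 6.413002.


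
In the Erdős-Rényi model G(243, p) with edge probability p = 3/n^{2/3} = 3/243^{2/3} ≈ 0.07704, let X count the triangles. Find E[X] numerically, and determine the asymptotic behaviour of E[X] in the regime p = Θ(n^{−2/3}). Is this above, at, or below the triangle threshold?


Number of potential triangles: C(243, 3) = 2362041.
Each occurs with probability p³ ≈ (0.07704)³ ≈ 4.5724737e-04.
By linearity: E[X] = C(243, 3)·p³ ≈ 2362041 · 4.5724737e-04 ≈ 1080.03704.
Since α = 2/3 < 1, p = c/n^{2/3} ≫ 1/n is above the triangle threshold p ~ 1/n. Asymptotically E[X] ~ (c³/6)·n^{3(1−α)} = (3³/6)·n^{1} → ∞; triangles are abundant w.h.p.

E[X] ≈ 1080.03704; in regime p = Θ(1/n^{2/3}) E[X] diverges (above the triangle threshold p ~ 1/n).


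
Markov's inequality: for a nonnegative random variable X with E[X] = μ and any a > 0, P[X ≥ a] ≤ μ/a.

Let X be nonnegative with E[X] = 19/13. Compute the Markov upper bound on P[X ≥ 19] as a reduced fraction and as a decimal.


μ = E[X] = 19/13, a = 19.
Markov: P[X ≥ 19] ≤ μ/a = (19/13)/19 = 1/13.
Numerically: ≈ 0.0769.
(Since a = 19 > μ = 1.4615, the bound 1/13 is < 1 and informative.)

P[X ≥ 19] ≤ 1/13 ≈ 0.0769.


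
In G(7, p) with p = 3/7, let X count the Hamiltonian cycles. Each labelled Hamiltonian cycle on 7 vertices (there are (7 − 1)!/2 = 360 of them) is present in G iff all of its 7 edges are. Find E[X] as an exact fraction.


K_7 has (7 − 1)!/2 = 360 labelled Hamiltonian cycles.
For each such Hamiltonian cycle H, let X_H = 1 if all 7 edges of H are present in G. Then P[X_H = 1] = p^{7} = (3/7)^{7} = 2187/823543.
By linearity: E[X] = Σ_H E[X_H] = 360 · p^{7} = 360 · 2187/823543 = 787320/823543.
Numerically: E[X] ≈ 0.956.

E[X] = 360 · (3/7)^{7} = 787320/823543 ≈ 0.956.


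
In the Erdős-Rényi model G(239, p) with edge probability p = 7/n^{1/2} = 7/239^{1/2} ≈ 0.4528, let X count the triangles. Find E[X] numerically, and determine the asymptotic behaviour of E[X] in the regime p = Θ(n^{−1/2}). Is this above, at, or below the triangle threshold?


Number of potential triangles: C(239, 3) = 2246839.
Each occurs with probability p³ ≈ (0.4528)³ ≈ 9.283191e-02.
By linearity: E[X] = C(239, 3)·p³ ≈ 2246839 · 9.283191e-02 ≈ 208578.3474.
Since α = 1/2 < 1, p = c/n^{1/2} ≫ 1/n is above the triangle threshold p ~ 1/n. Asymptotically E[X] ~ (c³/6)·n^{3(1−α)} = (7³/6)·n^{1.5} → ∞; triangles are abundant w.h.p.

E[X] ≈ 208578.3474; in regime p = Θ(1/n^{1/2}) E[X] diverges (above the triangle threshold p ~ 1/n).


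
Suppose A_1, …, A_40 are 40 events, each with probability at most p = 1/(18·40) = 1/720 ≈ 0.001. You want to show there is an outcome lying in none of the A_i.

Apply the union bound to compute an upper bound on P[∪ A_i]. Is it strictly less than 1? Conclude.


Union bound: P[∪_{i=1}^{40} A_i] ≤ Σ_i P[A_i] ≤ 40·p = 40·(1/720) = 1/18.
Numerically: 1/18 ≈ 0.056.
Is 1/18 < 1? YES.
Since P[∪ A_i] ≤ 1/18 < 1, the complement has P[∩ A_i^c] ≥ 1 − 1/18 = 17/18 > 0, so some outcome avoids every A_i.

40·p = 1/18 ≈ 0.056; existence CERTIFIED by the union bound.


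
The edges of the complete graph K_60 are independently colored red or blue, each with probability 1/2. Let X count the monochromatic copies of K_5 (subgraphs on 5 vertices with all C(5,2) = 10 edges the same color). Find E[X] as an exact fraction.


Let X = Σ_S X_S over the C(60, 5) = 5461512 subsets S of size 5, where X_S = 1 if the K_5 on S is monochromatic.
For a fixed S, the K_5 on S has C(5, 2) = 10 edges. P[all 10 edges red] = (1/2)^10, and likewise for blue, so P[monochromatic] = 2·(1/2)^10 = 2^{1 − 10} = 1/512.
Summing: E[X] = C(60, 5) · 2^{1 − 10} = 5461512 · 1/512 = 682689/64.
Numerically: E[X] ≈ 10667.016.

E[X] = C(60,5)·2^(1−C(5,2)) = 682689/64 ≈ 10667.016.


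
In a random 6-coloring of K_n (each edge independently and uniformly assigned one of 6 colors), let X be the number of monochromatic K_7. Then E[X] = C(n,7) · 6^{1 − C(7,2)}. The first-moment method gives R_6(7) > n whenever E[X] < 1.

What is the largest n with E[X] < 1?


We need C(n, 7) · 6^{1 − 21} < 1, i.e. C(n, 7) < 6^{21 − 1} = 3656158440062976.
Check values of n near the boundary:
  n = 565: C(565, 7) = 3513212521235560; 3513212521235560 < 3656158440062976? YES
  n = 566: C(566, 7) = 3557206237959440; 3557206237959440 < 3656158440062976? YES
  n = 567: C(567, 7) = 3601671315933933; 3601671315933933 < 3656158440062976? YES
  n = 568: C(568, 7) = 3646611956239704; 3646611956239704 < 3656158440062976? YES
  n = 569: C(569, 7) = 3692032389858348; 3692032389858348 < 3656158440062976? NO
The largest n with C(n, 7) < 3656158440062976 is n = 568 (where E[X] = 16882462760369/16926659444736 ≈ 0.997). Hence R_6(7) > 568, i.e. R_6(7) ≥ 569.

Largest n = 568; hence R_6(7) > 568.


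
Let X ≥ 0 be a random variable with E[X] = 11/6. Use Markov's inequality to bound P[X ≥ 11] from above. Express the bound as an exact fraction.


μ = E[X] = 11/6, a = 11.
Markov: P[X ≥ 11] ≤ μ/a = (11/6)/11 = 1/6.
Numerically: ≈ 0.16667.
(Since a = 11 > μ = 1.83333, the bound 1/6 is < 1 and informative.)

P[X ≥ 11] ≤ 1/6 ≈ 0.16667.


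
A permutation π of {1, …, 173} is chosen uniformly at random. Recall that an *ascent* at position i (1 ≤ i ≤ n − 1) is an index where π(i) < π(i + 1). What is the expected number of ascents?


Write X = Σ X_I over i = 1, …, 172, with X_I the indicator of one ascent.
There are 172 indicators.
For each fixed i, the pair (π(i), π(i+1)) is a uniformly random ordered pair of distinct values from {1, …, 173}; by symmetry P[π(i) < π(i+1)] = 1/2.
By linearity: E[X] = 172 · (1/2) = (173 − 1) · (1/2) = 86 ≈ 86.00000.

E[X] = 86 = 86.00000.


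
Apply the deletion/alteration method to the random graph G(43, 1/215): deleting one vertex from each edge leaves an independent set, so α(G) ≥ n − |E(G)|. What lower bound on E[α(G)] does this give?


E[|E(G)|] = C(43, 2)·p = 903 · (1/215) = 21/5.
E[α(G)] ≥ n − E[|E(G)|] = 43 − 21/5 = 194/5.
Numerically: ≈ 38.800000.
(This is only a lower bound; the true E[α(G)] may be larger.)

E[α(G)] ≥ 194/5 ≈ 38.800000.


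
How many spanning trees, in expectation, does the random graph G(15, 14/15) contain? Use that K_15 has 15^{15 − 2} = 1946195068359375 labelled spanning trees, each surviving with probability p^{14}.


K_15 has 15^{15 − 2} = 1946195068359375 labelled spanning trees.
For each such spanning tree H, let X_H = 1 if all 14 edges of H are present in G. Then P[X_H = 1] = p^{14} = (14/15)^{14} = 11112006825558016/29192926025390625.
By linearity of expectation: E[X] = Σ_H E[X_H] = 1946195068359375 · p^{14} = 1946195068359375 · 11112006825558016/29192926025390625 = 11112006825558016/15.
Numerically: E[X] ≈ 7.408e+14.

E[X] = 1946195068359375 · (14/15)^{14} = 11112006825558016/15 ≈ 7.408e+14.


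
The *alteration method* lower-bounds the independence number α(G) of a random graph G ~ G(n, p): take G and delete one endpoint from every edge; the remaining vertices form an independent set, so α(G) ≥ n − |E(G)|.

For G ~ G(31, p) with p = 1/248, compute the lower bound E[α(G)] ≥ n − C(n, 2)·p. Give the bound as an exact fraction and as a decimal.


E[|E(G)|] = C(31, 2)·p = 465 · (1/248) = 15/8.
E[α(G)] ≥ n − E[|E(G)|] = 31 − 15/8 = 233/8.
Numerically: ≈ 29.1250.
(This is only a lower bound; the true E[α(G)] may be larger.)

E[α(G)] ≥ 233/8 ≈ 29.1250.


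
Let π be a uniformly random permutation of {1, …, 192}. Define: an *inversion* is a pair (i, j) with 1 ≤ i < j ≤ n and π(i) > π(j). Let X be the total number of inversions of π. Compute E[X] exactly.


Write X = Σ X_I over the C(192, 2) = 18336 pairs i < j, with X_I the indicator of one inversion.
There are 18336 indicators.
For each fixed pair i < j, the values π(i) and π(j) are two distinct elements of {1, …, 192} in uniformly random order; by symmetry P[π(i) > π(j)] = 1/2.
By linearity: E[X] = 18336 · (1/2) = C(192, 2) · (1/2) = 18336/2 = 9168 ≈ 9168.000000.

E[X] = 9168 = 9168.000000.


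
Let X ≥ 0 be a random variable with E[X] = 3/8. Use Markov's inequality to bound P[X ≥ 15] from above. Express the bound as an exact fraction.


μ = E[X] = 3/8, a = 15.
Markov: P[X ≥ 15] ≤ μ/a = (3/8)/15 = 1/40.
Numerically: ≈ 0.0250.
(Since a = 15 > μ = 0.3750, the bound 1/40 is < 1 and informative.)

P[X ≥ 15] ≤ 1/40 ≈ 0.0250.


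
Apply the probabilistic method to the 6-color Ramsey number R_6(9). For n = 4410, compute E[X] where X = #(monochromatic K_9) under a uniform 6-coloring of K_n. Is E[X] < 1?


E[X] = C(4410, 9) · 6^{1 − 36} = 1724394906266704102180823710 · 6^{−35} = 1724394906266704102180823710/1719070799748422591028658176.
As a reduced fraction: E[X] = 862197453133352051090411855/859535399874211295514329088 ≈ 1.003097.
Is E[X] < 1? NO.
Since E[X] ≥ 1, the first-moment bound is inconclusive at n = 4410; it does NOT by itself certify R_6(9) > 4410.

E[X] = 862197453133352051090411855/859535399874211295514329088 ≈ 1.003097; E[X] ≥ 1; first-moment method inconclusive here.


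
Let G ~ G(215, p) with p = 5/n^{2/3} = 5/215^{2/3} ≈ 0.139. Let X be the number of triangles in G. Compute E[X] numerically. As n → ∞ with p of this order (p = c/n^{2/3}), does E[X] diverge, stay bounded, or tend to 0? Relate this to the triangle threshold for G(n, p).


Number of potential triangles: C(215, 3) = 1633355.
Each occurs with probability p³ ≈ (0.139)³ ≈ 2.70416e-03.
By linearity: E[X] = C(215, 3)·p³ ≈ 1633355 · 2.70416e-03 ≈ 4416.860.
Since α = 2/3 < 1, p = c/n^{2/3} ≫ 1/n is above the triangle threshold p ~ 1/n. Asymptotically E[X] ~ (c³/6)·n^{3(1−α)} = (5³/6)·n^{1} → ∞; triangles are abundant w.h.p.

E[X] ≈ 4416.860; in regime p = Θ(1/n^{2/3}) E[X] diverges (above the triangle threshold p ~ 1/n).


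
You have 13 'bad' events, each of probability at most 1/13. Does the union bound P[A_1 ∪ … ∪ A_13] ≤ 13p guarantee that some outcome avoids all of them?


Union bound: P[∪_{i=1}^{13} A_i] ≤ Σ_i P[A_i] ≤ 13·p = 13·(1/13) = 1.
Numerically: 1 ≈ 1.0000000.
Is 1 < 1? NO.
Since the bound 1 is ≥ 1, the union bound is uninformative here; it does NOT by itself certify existence.

13·p = 1 ≈ 1.0000000; existence NOT certified by the union bound.


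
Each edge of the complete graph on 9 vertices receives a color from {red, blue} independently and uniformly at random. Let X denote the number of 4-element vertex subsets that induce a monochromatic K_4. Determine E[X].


Let X = Σ_S X_S over the C(9, 4) = 126 subsets S of size 4, where X_S = 1 if the K_4 on S is monochromatic.
For a fixed S, the K_4 on S has C(4, 2) = 6 edges. P[all 6 edges red] = (1/2)^6, and likewise for blue, so P[monochromatic] = 2·(1/2)^6 = 2^{1 − 6} = 1/32.
Summing: E[X] = C(9, 4) · 2^{1 − 6} = 126 · 1/32 = 63/16.
Numerically: E[X] ≈ 3.93750.

E[X] = C(9,4)·2^(1−C(4,2)) = 63/16 ≈ 3.93750.


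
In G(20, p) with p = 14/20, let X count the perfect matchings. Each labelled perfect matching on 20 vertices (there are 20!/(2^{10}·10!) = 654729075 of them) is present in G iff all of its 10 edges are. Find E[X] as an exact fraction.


K_20 has 20!/(2^{10}·10!) = 654729075 labelled perfect matchings.
For each such perfect matching H, let X_H = 1 if all 10 edges of H are present in G. Then P[X_H = 1] = p^{10} = (7/10)^{10} = 282475249/10000000000.
By linearity: E[X] = Σ_H E[X_H] = 654729075 · p^{10} = 654729075 · 282475249/10000000000 = 7397790339526587/400000000.
Numerically: E[X] ≈ 1.85e+07.

E[X] = 654729075 · (7/10)^{10} = 7397790339526587/400000000 ≈ 1.85e+07.


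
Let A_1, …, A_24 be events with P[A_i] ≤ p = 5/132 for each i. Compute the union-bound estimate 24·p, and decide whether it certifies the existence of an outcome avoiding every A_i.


Union bound: P[∪_{i=1}^{24} A_i] ≤ Σ_i P[A_i] ≤ 24·p = 24·(5/132) = 10/11.
Numerically: 10/11 ≈ 0.909091.
Is 10/11 < 1? YES.
Since P[∪ A_i] ≤ 10/11 < 1, the complement has P[∩ A_i^c] ≥ 1 − 10/11 = 1/11 > 0, so some outcome avoids every A_i.

24·p = 10/11 ≈ 0.909091; existence CERTIFIED by the union bound.


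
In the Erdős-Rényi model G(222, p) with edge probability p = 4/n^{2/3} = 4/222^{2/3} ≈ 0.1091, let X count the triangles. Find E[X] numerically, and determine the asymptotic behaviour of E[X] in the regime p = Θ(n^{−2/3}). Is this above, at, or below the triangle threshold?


Number of potential triangles: C(222, 3) = 1798940.
Each occurs with probability p³ ≈ (0.1091)³ ≈ 1.29859589e-03.
By linearity: E[X] = C(222, 3)·p³ ≈ 1798940 · 1.29859589e-03 ≈ 2336.096096.
Since α = 2/3 < 1, p = c/n^{2/3} ≫ 1/n is above the triangle threshold p ~ 1/n. Asymptotically E[X] ~ (c³/6)·n^{3(1−α)} = (4³/6)·n^{1} → ∞; triangles are abundant w.h.p.

E[X] ≈ 2336.096096; in regime p = Θ(1/n^{2/3}) E[X] diverges (above the triangle threshold p ~ 1/n).


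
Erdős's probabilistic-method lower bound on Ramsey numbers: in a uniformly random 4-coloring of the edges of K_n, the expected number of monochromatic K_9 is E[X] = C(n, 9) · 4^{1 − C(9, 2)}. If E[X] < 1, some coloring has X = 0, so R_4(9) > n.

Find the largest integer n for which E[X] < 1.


We need C(n, 9) · 4^{1 − 36} < 1, i.e. C(n, 9) < 4^{36 − 1} = 1180591620717411303424.
Check values of n near the boundary:
  n = 913: C(913, 9) = 1167605542753639808390; 1167605542753639808390 < 1180591620717411303424? YES
  n = 914: C(914, 9) = 1179217089587653905932; 1179217089587653905932 < 1180591620717411303424? YES
  n = 915: C(915, 9) = 1190931166636537885130; 1190931166636537885130 < 1180591620717411303424? NO
  n = 916: C(916, 9) = 1202748565202942340440; 1202748565202942340440 < 1180591620717411303424? NO
  n = 917: C(917, 9) = 1214670081818390006810; 1214670081818390006810 < 1180591620717411303424? NO
The largest n with C(n, 9) < 1180591620717411303424 is n = 914 (where E[X] = 294804272396913476483/295147905179352825856 ≈ 0.999). Hence R_4(9) > 914, i.e. R_4(9) ≥ 915.

Largest n = 914; hence R_4(9) > 914.


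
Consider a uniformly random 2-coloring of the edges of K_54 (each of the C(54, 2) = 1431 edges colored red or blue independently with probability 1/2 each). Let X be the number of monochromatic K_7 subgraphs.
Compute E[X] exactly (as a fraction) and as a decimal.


Let X = Σ_S X_S over the C(54, 7) = 177100560 subsets S of size 7, where X_S = 1 if the K_7 on S is monochromatic.
For a fixed S, the K_7 on S has C(7, 2) = 21 edges. P[all 21 edges red] = (1/2)^21, and likewise for blue, so P[monochromatic] = 2·(1/2)^21 = 2^{1 − 21} = 1/1048576.
By linearity of expectation: E[X] = C(54, 7) · 2^{1 − 21} = 177100560 · 1/1048576 = 11068785/65536.
Numerically: E[X] ≈ 168.896255.

E[X] = C(54,7)·2^(1−C(7,2)) = 11068785/65536 ≈ 168.896255.


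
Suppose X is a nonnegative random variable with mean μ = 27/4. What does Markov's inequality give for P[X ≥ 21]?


μ = E[X] = 27/4, a = 21.
Markov: P[X ≥ 21] ≤ μ/a = (27/4)/21 = 9/28.
Numerically: ≈ 0.3214.
(Since a = 21 > μ = 6.7500, the bound 9/28 is < 1 and informative.)

P[X ≥ 21] ≤ 9/28 ≈ 0.3214.


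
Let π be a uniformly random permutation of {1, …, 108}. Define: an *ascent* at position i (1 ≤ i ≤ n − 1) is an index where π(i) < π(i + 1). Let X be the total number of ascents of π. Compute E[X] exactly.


Write X = Σ X_I over i = 1, …, 107, with X_I the indicator of one ascent.
There are 107 indicators.
For each fixed i, the pair (π(i), π(i+1)) is a uniformly random ordered pair of distinct values from {1, …, 108}; by symmetry P[π(i) < π(i+1)] = 1/2.
By linearity: E[X] = 107 · (1/2) = (108 − 1) · (1/2) = 107/2 ≈ 53.500000.

E[X] = 107/2 = 53.500000.


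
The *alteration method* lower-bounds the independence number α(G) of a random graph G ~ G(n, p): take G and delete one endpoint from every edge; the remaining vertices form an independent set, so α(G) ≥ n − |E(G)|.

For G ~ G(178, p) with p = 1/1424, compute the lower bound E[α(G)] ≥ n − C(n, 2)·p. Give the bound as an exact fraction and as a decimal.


E[|E(G)|] = C(178, 2)·p = 15753 · (1/1424) = 177/16.
E[α(G)] ≥ n − E[|E(G)|] = 178 − 177/16 = 2671/16.
Numerically: ≈ 166.9375.
(This is only a lower bound; the true E[α(G)] may be larger.)

E[α(G)] ≥ 2671/16 ≈ 166.9375.


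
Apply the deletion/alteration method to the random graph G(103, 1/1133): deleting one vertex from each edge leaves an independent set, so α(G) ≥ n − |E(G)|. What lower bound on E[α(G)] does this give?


E[|E(G)|] = C(103, 2)·p = 5253 · (1/1133) = 51/11.
E[α(G)] ≥ n − E[|E(G)|] = 103 − 51/11 = 1082/11.
Numerically: ≈ 98.364.
(This is only a lower bound; the true E[α(G)] may be larger.)

E[α(G)] ≥ 1082/11 ≈ 98.364.


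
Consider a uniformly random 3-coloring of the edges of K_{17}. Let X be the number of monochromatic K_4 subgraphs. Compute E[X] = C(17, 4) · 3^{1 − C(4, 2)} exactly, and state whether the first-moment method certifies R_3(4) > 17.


E[X] = C(17, 4) · 3^{1 − 6} = 2380 · 3^{−5} = 2380/243.
As a reduced fraction: E[X] = 2380/243 ≈ 9.79424.
Is E[X] < 1? NO.
Since E[X] ≥ 1, the first-moment bound is inconclusive at n = 17; it does NOT by itself certify R_3(4) > 17.

E[X] = 2380/243 ≈ 9.79424; E[X] ≥ 1; first-moment method inconclusive here.


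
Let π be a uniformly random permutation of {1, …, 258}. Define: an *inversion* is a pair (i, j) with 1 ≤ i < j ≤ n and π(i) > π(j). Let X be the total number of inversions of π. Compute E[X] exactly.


Write X = Σ X_I over the C(258, 2) = 33153 pairs i < j, with X_I the indicator of one inversion.
There are 33153 indicators.
For each fixed pair i < j, the values π(i) and π(j) are two distinct elements of {1, …, 258} in uniformly random order; by symmetry P[π(i) > π(j)] = 1/2.
By linearity: E[X] = 33153 · (1/2) = C(258, 2) · (1/2) = 33153/2 = 33153/2 ≈ 16576.500.

E[X] = 33153/2 = 16576.500.


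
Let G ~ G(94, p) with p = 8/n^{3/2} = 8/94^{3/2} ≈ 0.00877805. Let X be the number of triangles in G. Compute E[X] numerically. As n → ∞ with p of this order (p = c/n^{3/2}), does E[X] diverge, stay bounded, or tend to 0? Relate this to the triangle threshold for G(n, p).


Number of potential triangles: C(94, 3) = 134044.
Each occurs with probability p³ ≈ (0.00877805)³ ≈ 6.76386015e-07.
By linearity: E[X] = C(94, 3)·p³ ≈ 134044 · 6.76386015e-07 ≈ 0.090665.
Since α = 3/2 > 1, p = c/n^{3/2} = o(1/n) is below the triangle threshold p ~ 1/n. Asymptotically E[X] ~ (c³/6)·n^{3(1−α)} = (8³/6)·n^{-1.5} → 0, so by Markov's inequality G has no triangles w.h.p.

E[X] ≈ 0.090665; in regime p = Θ(1/n^{3/2}) E[X] tends to 0 (below the triangle threshold p ~ 1/n).


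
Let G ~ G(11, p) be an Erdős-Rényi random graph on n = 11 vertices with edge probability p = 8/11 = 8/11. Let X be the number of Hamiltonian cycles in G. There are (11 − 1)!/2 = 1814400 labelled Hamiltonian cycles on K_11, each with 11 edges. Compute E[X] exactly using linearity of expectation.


K_11 has (11 − 1)!/2 = 1814400 labelled Hamiltonian cycles.
For each such Hamiltonian cycle H, let X_H = 1 if all 11 edges of H are present in G. Then P[X_H = 1] = p^{11} = (8/11)^{11} = 8589934592/285311670611.
Summing the indicators: E[X] = Σ_H E[X_H] = 1814400 · p^{11} = 1814400 · 8589934592/285311670611 = 15585577323724800/285311670611.
Numerically: E[X] ≈ 5.46e+04.

E[X] = 1814400 · (8/11)^{11} = 15585577323724800/285311670611 ≈ 5.46e+04.


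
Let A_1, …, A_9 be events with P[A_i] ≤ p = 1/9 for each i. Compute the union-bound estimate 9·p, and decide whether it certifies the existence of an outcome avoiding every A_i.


Union bound: P[∪_{i=1}^{9} A_i] ≤ Σ_i P[A_i] ≤ 9·p = 9·(1/9) = 1.
Numerically: 1 ≈ 1.00000.
Is 1 < 1? NO.
Since the bound 1 is ≥ 1, the union bound is uninformative here; it does NOT by itself certify existence.

9·p = 1 ≈ 1.00000; existence NOT certified by the union bound.


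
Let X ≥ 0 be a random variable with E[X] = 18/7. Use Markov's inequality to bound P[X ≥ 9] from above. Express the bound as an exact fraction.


μ = E[X] = 18/7, a = 9.
Markov: P[X ≥ 9] ≤ μ/a = (18/7)/9 = 2/7.
Numerically: ≈ 0.286.
(Since a = 9 > μ = 2.571, the bound 2/7 is < 1 and informative.)

P[X ≥ 9] ≤ 2/7 ≈ 0.286.


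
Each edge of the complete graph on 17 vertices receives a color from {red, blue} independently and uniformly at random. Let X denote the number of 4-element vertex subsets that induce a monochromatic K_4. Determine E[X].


Let X = Σ_S X_S over the C(17, 4) = 2380 subsets S of size 4, where X_S = 1 if the K_4 on S is monochromatic.
For a fixed S, the K_4 on S has C(4, 2) = 6 edges. P[all 6 edges red] = (1/2)^6, and likewise for blue, so P[monochromatic] = 2·(1/2)^6 = 2^{1 − 6} = 1/32.
Summing: E[X] = C(17, 4) · 2^{1 − 6} = 2380 · 1/32 = 595/8.
Numerically: E[X] ≈ 74.37500.

E[X] = C(17,4)·2^(1−C(4,2)) = 595/8 ≈ 74.37500.


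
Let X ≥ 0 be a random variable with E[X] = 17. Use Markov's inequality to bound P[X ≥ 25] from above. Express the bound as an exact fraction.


μ = E[X] = 17, a = 25.
Markov: P[X ≥ 25] ≤ μ/a = (17)/25 = 17/25.
Numerically: ≈ 0.68000.
(Since a = 25 > μ = 17.00000, the bound 17/25 is < 1 and informative.)

P[X ≥ 25] ≤ 17/25 ≈ 0.68000.


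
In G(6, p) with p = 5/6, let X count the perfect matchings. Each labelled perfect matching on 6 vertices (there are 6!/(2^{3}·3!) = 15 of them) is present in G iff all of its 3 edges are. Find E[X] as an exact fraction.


K_6 has 6!/(2^{3}·3!) = 15 labelled perfect matchings.
For each such perfect matching H, let X_H = 1 if all 3 edges of H are present in G. Then P[X_H = 1] = p^{3} = (5/6)^{3} = 125/216.
Summing the indicators: E[X] = Σ_H E[X_H] = 15 · p^{3} = 15 · 125/216 = 625/72.
Numerically: E[X] ≈ 8.6806.

E[X] = 15 · (5/6)^{3} = 625/72 ≈ 8.6806.


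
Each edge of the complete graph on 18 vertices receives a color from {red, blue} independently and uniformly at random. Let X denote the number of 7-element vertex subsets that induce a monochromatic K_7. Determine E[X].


Let X = Σ_S X_S over the C(18, 7) = 31824 subsets S of size 7, where X_S = 1 if the K_7 on S is monochromatic.
For a fixed S, the K_7 on S has C(7, 2) = 21 edges. P[all 21 edges red] = (1/2)^21, and likewise for blue, so P[monochromatic] = 2·(1/2)^21 = 2^{1 − 21} = 1/1048576.
By linearity: E[X] = C(18, 7) · 2^{1 − 21} = 31824 · 1/1048576 = 1989/65536.
Numerically: E[X] ≈ 0.030.

E[X] = C(18,7)·2^(1−C(7,2)) = 1989/65536 ≈ 0.030.


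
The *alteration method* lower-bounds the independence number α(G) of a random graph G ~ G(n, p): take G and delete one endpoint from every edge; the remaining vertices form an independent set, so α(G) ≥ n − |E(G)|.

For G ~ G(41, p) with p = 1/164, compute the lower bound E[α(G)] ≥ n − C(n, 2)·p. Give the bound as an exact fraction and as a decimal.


E[|E(G)|] = C(41, 2)·p = 820 · (1/164) = 5.
E[α(G)] ≥ n − E[|E(G)|] = 41 − 5 = 36.
Numerically: ≈ 36.0000.
(This is only a lower bound; the true E[α(G)] may be larger.)

E[α(G)] ≥ 36 ≈ 36.0000.
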